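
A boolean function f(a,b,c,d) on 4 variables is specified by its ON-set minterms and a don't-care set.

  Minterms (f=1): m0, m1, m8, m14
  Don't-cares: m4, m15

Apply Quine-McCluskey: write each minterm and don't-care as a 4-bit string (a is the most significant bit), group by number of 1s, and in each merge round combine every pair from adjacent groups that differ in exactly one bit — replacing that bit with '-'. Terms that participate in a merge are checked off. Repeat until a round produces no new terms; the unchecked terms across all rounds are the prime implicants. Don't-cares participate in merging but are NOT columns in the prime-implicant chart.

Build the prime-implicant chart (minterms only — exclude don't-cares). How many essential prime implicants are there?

3

size-2^0 implicants → 0000(✓)  0001(✓)  0100(✓)  1000(✓)  1110(✓)  1111(✓)
size-2^1 implicants → -000  0-00  000-  111-
Unchecked terms (primes): -000, 0-00, 000-, 111-
Minterm coverage:
  m0 ⊆ -000,0-00,000-
  m1 ⊆ 000- [E]
  m8 ⊆ -000 [E]
  m14 ⊆ 111- [E]
E = {-000, 000-, 111-}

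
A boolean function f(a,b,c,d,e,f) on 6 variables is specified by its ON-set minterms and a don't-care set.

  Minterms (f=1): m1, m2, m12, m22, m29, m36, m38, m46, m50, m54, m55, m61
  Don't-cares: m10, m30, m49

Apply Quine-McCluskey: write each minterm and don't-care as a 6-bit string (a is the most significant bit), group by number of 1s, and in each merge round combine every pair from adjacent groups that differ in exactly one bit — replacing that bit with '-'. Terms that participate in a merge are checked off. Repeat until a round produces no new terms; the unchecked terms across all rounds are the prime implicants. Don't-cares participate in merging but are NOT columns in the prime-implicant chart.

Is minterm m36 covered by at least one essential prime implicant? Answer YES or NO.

[col 0] 000001, 000010*, 001010*, 001100, 010110*, 011101*, 011110*, 100100*, 100110*, 101110*, 110001, 110010*, 110110*, 110111*, 111101*
[col 1] -10110, -11101, 00-010, 01-110, 1-0110, 10-110, 1001-0, 110-10, 11011-
Prime implicants: -10110, -11101, 00-010, 000001, 001100, 01-110, 1-0110, 10-110, 1001-0, 110-10, 110001, 11011-
PI chart (minterm → PIs covering it):
  1 | 000001  (sole → essential)
  2 | 00-010  (sole → essential)
  12 | 001100  (sole → essential)
  22 | -10110,01-110
  29 | -11101  (sole → essential)
  36 | 1001-0  (sole → essential)
  38 | 1-0110,10-110,1001-0
  46 | 10-110  (sole → essential)
  50 | 110-10  (sole → essential)
  54 | -10110,1-0110,110-10,11011-
  55 | 11011-  (sole → essential)
  61 | -11101  (sole → essential)
Essential prime implicants: -11101, 00-010, 000001, 001100, 10-110, 1001-0, 110-10, 11011-

YES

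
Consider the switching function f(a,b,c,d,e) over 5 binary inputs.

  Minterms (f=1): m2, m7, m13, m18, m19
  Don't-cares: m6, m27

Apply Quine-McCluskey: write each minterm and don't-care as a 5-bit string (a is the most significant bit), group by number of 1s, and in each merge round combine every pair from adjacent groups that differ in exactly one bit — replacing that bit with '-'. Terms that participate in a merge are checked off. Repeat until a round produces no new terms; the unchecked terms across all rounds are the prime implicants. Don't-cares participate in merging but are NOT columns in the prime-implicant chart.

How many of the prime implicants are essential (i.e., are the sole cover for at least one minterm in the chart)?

[col 0] 00010*, 00110*, 00111*, 01101, 10010*, 10011*, 11011*
[col 1] -0010, 00-10, 0011-, 1-011, 1001-
Prime implicants: -0010, 00-10, 0011-, 01101, 1-011, 1001-
PI chart (minterm → PIs covering it):
  2 | -0010,00-10
  7 | 0011-  (sole → essential)
  13 | 01101  (sole → essential)
  18 | -0010,1001-
  19 | 1-011,1001-
Essential prime implicants: 0011-, 01101

2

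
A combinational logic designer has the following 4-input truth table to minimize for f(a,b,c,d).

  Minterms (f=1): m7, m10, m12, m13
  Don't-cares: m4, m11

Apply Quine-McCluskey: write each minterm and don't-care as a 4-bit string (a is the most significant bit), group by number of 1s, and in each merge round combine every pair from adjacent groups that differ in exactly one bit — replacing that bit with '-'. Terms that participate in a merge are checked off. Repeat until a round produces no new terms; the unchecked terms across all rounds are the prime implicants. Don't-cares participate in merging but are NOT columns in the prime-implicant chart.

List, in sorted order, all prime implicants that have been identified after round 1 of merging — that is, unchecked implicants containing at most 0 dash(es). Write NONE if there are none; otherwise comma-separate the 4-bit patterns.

0111

Round 0: 0100✓ 0111 1010✓ 1011✓ 1100✓ 1101✓
Round 1: -100 101- 110-
PIs = {-100, 0111, 101-, 110-}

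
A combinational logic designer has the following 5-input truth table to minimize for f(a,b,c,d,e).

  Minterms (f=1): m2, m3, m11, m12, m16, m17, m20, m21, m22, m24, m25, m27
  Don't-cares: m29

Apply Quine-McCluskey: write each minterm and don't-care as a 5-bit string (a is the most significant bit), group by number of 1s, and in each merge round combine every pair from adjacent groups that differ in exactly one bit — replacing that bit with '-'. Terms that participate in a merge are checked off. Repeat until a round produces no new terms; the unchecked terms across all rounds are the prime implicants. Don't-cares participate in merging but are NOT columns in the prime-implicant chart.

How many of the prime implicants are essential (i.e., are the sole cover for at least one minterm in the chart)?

4

Round 0: 00010✓ 00011✓ 01011✓ 01100 10000✓ 10001✓ 10100✓ 10101✓ 10110✓ 11000✓ 11001✓ 11011✓ 11101✓
Round 1: -1011 0-011 0001- 1-000✓ 1-001✓ 1-101✓ 10-00✓ 10-01✓ 1000-✓ 101-0 1010-✓ 11-01✓ 110-1 1100-✓
Round 2: 1--01 1-00- 10-0-
PIs = {-1011, 0-011, 0001-, 01100, 1--01, 1-00-, 10-0-, 101-0, 110-1}
Coverage chart:
  m2: 0001- ←essential
  m3: 0-011,0001-
  m11: -1011,0-011
  m12: 01100 ←essential
  m16: 1-00-,10-0-
  m17: 1--01,1-00-,10-0-
  m20: 10-0-,101-0
  m21: 1--01,10-0-
  m22: 101-0 ←essential
  m24: 1-00- ←essential
  m25: 1--01,1-00-,110-1
  m27: -1011,110-1
Essential: 0001-, 01100, 1-00-, 101-0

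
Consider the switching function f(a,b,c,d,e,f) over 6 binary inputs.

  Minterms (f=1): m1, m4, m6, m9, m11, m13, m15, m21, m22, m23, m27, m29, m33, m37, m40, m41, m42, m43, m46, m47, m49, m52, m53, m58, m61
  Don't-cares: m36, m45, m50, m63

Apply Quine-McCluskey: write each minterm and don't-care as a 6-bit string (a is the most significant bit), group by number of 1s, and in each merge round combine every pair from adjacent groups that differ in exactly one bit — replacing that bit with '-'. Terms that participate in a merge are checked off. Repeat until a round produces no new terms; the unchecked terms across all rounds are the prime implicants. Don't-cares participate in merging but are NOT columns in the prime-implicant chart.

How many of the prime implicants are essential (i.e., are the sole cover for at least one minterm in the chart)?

Round 0: 000001✓ 000100✓ 000110✓ 001001✓ 001011✓ 001101✓ 001111✓ 010101✓ 010110✓ 010111✓ 011011✓ 011101✓ 100001✓ 100100✓ 100101✓ 101000✓ 101001✓ 101010✓ 101011✓ 101101✓ 101110✓ 101111✓ 110001✓ 110010✓ 110100✓ 110101✓ 111010✓ 111101✓ 111111✓
Round 1: -00001✓ -00100 -01001✓ -01011✓ -01101✓ -01111✓ -10101✓ -11101✓ 0-0110 0-1011 0-1101✓ 00-001✓ 0001-0 001-01✓ 001-11✓ 0010-1✓ 0011-1✓ 01-101✓ 0101-1 01011- 1-0001✓ 1-0100✓ 1-0101✓ 1-1010 1-1101✓ 1-1111✓ 10-001✓ 10-101✓ 100-01✓ 10010-✓ 101-01✓ 101-10✓ 101-11✓ 1010-0✓ 1010-1✓ 10100-✓ 10101-✓ 1011-1✓ 10111-✓ 11-010 11-101✓ 110-01✓ 11010-✓ 1111-1✓
Round 2: --1101 -0-001 -01-01✓ -01-11✓ -010-1✓ -011-1✓ -1-101 001--1✓ 1--101 1-0-01 1-010- 1-11-1 10--01 101--1✓ 101-1- 1010--
Round 3: -01--1
PIs = {--1101, -0-001, -00100, -01--1, -1-101, 0-0110, 0-1011, 0001-0, 0101-1, 01011-, 1--101, 1-0-01, 1-010-, 1-1010, 1-11-1, 10--01, 101-1-, 1010--, 11-010}
Coverage chart:
  m1: -0-001 ←essential
  m4: -00100,0001-0
  m6: 0-0110,0001-0
  m9: -0-001,-01--1
  m11: -01--1,0-1011
  m13: --1101,-01--1
  m15: -01--1 ←essential
  m21: -1-101,0101-1
  m22: 0-0110,01011-
  m23: 0101-1,01011-
  m27: 0-1011 ←essential
  m29: --1101,-1-101
  m33: -0-001,1-0-01,10--01
  m37: 1--101,1-0-01,1-010-,10--01
  m40: 1010-- ←essential
  m41: -0-001,-01--1,10--01,1010--
  m42: 1-1010,101-1-,1010--
  m43: -01--1,101-1-,1010--
  m46: 101-1- ←essential
  m47: -01--1,1-11-1,101-1-
  m49: 1-0-01 ←essential
  m52: 1-010- ←essential
  m53: -1-101,1--101,1-0-01,1-010-
  m58: 1-1010,11-010
  m61: --1101,-1-101,1--101,1-11-1
Essential: -0-001, -01--1, 0-1011, 1-0-01, 1-010-, 101-1-, 1010--

7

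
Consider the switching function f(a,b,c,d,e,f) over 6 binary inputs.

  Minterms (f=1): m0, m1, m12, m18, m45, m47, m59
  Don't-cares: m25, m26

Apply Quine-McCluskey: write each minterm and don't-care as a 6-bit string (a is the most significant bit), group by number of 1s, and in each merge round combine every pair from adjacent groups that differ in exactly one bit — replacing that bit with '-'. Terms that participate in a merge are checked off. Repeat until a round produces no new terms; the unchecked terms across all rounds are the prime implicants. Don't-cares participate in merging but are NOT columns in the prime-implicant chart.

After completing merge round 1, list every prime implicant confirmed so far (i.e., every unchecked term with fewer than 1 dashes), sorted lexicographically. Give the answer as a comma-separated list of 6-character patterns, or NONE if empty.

Round 0: 000000✓ 000001✓ 001100 010010✓ 011001 011010✓ 101101✓ 101111✓ 111011
Round 1: 00000- 01-010 1011-1
PIs = {00000-, 001100, 01-010, 011001, 1011-1, 111011}

001100, 011001, 111011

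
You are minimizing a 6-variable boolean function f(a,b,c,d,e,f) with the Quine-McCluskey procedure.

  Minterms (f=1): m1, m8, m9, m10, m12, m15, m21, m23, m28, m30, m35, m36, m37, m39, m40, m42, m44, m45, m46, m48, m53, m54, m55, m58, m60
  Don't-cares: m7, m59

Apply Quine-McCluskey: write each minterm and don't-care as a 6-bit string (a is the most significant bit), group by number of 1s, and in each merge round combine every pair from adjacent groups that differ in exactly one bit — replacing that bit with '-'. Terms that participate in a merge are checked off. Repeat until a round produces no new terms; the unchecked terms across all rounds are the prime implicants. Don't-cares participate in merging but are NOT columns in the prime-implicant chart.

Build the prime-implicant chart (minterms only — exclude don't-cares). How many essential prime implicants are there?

11

size-2^0 implicants → 000001(✓)  000111(✓)  001000(✓)  001001(✓)  001010(✓)  001100(✓)  001111(✓)  010101(✓)  010111(✓)  011100(✓)  011110(✓)  100011(✓)  100100(✓)  100101(✓)  100111(✓)  101000(✓)  101010(✓)  101100(✓)  101101(✓)  101110(✓)  110000  110101(✓)  110110(✓)  110111(✓)  111010(✓)  111011(✓)  111100(✓)
size-2^1 implicants → -00111(✓)  -01000(✓)  -01010(✓)  -01100(✓)  -10101(✓)  -10111(✓)  -11100(✓)  0-0111(✓)  0-1100(✓)  00-001  00-111  001-00(✓)  0010-0(✓)  00100-  0101-1(✓)  0111-0  1-0101(✓)  1-0111(✓)  1-1010  1-1100(✓)  10-100(✓)  10-101(✓)  100-11  1001-1(✓)  10010-(✓)  101-00(✓)  101-10(✓)  1010-0(✓)  1011-0(✓)  10110-(✓)  1101-1(✓)  11011-  11101-
size-2^2 implicants → --0111  --1100  -01-00  -010-0  -101-1  1-01-1  10-10-  101--0
Unchecked terms (primes): --0111, --1100, -01-00, -010-0, -101-1, 00-001, 00-111, 00100-, 0111-0, 1-01-1, 1-1010, 10-10-, 100-11, 101--0, 110000, 11011-, 11101-
Minterm coverage:
  m1 ⊆ 00-001 [E]
  m8 ⊆ -01-00,-010-0,00100-
  m9 ⊆ 00-001,00100-
  m10 ⊆ -010-0 [E]
  m12 ⊆ --1100,-01-00
  m15 ⊆ 00-111 [E]
  m21 ⊆ -101-1 [E]
  m23 ⊆ --0111,-101-1
  m28 ⊆ --1100,0111-0
  m30 ⊆ 0111-0 [E]
  m35 ⊆ 100-11 [E]
  m36 ⊆ 10-10- [E]
  m37 ⊆ 1-01-1,10-10-
  m39 ⊆ --0111,1-01-1,100-11
  m40 ⊆ -01-00,-010-0,101--0
  m42 ⊆ -010-0,1-1010,101--0
  m44 ⊆ --1100,-01-00,10-10-,101--0
  m45 ⊆ 10-10- [E]
  m46 ⊆ 101--0 [E]
  m48 ⊆ 110000 [E]
  m53 ⊆ -101-1,1-01-1
  m54 ⊆ 11011- [E]
  m55 ⊆ --0111,-101-1,1-01-1,11011-
  m58 ⊆ 1-1010,11101-
  m60 ⊆ --1100 [E]
E = {--1100, -010-0, -101-1, 00-001, 00-111, 0111-0, 10-10-, 100-11, 101--0, 110000, 11011-}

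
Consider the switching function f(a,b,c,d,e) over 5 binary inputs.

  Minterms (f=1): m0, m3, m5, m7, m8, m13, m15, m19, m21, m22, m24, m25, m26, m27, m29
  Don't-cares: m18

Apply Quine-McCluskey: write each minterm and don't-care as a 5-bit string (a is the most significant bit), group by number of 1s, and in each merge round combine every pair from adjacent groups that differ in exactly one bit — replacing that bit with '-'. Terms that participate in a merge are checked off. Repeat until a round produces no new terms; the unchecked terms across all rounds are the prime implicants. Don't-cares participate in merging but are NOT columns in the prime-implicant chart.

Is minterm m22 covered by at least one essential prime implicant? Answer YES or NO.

size-2^0 implicants → 00000(✓)  00011(✓)  00101(✓)  00111(✓)  01000(✓)  01101(✓)  01111(✓)  10010(✓)  10011(✓)  10101(✓)  10110(✓)  11000(✓)  11001(✓)  11010(✓)  11011(✓)  11101(✓)
size-2^1 implicants → -0011  -0101(✓)  -1000  -1101(✓)  0-000  0-101(✓)  0-111(✓)  00-11  001-1(✓)  011-1(✓)  1-010(✓)  1-011(✓)  1-101(✓)  10-10  1001-(✓)  11-01  110-0(✓)  110-1(✓)  1100-(✓)  1101-(✓)
size-2^2 implicants → --101  0-1-1  1-01-  110--
Unchecked terms (primes): --101, -0011, -1000, 0-000, 0-1-1, 00-11, 1-01-, 10-10, 11-01, 110--
Minterm coverage:
  m0 ⊆ 0-000 [E]
  m3 ⊆ -0011,00-11
  m5 ⊆ --101,0-1-1
  m7 ⊆ 0-1-1,00-11
  m8 ⊆ -1000,0-000
  m13 ⊆ --101,0-1-1
  m15 ⊆ 0-1-1 [E]
  m19 ⊆ -0011,1-01-
  m21 ⊆ --101 [E]
  m22 ⊆ 10-10 [E]
  m24 ⊆ -1000,110--
  m25 ⊆ 11-01,110--
  m26 ⊆ 1-01-,110--
  m27 ⊆ 1-01-,110--
  m29 ⊆ --101,11-01
E = {--101, 0-000, 0-1-1, 10-10}

YES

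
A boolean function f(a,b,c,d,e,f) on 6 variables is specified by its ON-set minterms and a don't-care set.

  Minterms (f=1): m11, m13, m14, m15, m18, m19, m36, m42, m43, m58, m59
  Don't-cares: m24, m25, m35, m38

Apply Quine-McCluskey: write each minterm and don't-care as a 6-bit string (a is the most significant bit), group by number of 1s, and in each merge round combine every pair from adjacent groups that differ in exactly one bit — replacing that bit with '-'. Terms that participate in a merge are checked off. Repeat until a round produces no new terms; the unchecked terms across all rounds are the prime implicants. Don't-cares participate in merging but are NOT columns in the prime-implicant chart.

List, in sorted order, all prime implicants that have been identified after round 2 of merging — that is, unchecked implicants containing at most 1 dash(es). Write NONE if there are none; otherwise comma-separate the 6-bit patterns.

-01011, 001-11, 0011-1, 00111-, 01001-, 01100-, 10-011, 1001-0

[col 0] 001011*, 001101*, 001110*, 001111*, 010010*, 010011*, 011000*, 011001*, 100011*, 100100*, 100110*, 101010*, 101011*, 111010*, 111011*
[col 1] -01011, 001-11, 0011-1, 00111-, 01001-, 01100-, 1-1010*, 1-1011*, 10-011, 1001-0, 10101-*, 11101-*
[col 2] 1-101-
Prime implicants: -01011, 001-11, 0011-1, 00111-, 01001-, 01100-, 1-101-, 10-011, 1001-0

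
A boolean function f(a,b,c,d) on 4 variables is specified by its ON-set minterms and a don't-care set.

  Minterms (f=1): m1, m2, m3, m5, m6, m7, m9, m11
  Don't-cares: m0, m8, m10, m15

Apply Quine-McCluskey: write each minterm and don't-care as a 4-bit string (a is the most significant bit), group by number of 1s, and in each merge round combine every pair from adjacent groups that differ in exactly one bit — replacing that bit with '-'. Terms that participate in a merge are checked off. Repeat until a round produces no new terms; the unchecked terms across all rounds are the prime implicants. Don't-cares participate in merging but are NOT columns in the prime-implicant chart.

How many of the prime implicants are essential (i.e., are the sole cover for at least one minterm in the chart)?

Round 0: 0000✓ 0001✓ 0010✓ 0011✓ 0101✓ 0110✓ 0111✓ 1000✓ 1001✓ 1010✓ 1011✓ 1111✓
Round 1: -000✓ -001✓ -010✓ -011✓ -111✓ 0-01✓ 0-10✓ 0-11✓ 00-0✓ 00-1✓ 000-✓ 001-✓ 01-1✓ 011-✓ 1-11✓ 10-0✓ 10-1✓ 100-✓ 101-✓
Round 2: --11 -0-0✓ -0-1✓ -00-✓ -01-✓ 0--1 0-1- 00--✓ 10--✓
Round 3: -0--
PIs = {--11, -0--, 0--1, 0-1-}
Coverage chart:
  m1: -0--,0--1
  m2: -0--,0-1-
  m3: --11,-0--,0--1,0-1-
  m5: 0--1 ←essential
  m6: 0-1- ←essential
  m7: --11,0--1,0-1-
  m9: -0-- ←essential
  m11: --11,-0--
Essential: -0--, 0--1, 0-1-

3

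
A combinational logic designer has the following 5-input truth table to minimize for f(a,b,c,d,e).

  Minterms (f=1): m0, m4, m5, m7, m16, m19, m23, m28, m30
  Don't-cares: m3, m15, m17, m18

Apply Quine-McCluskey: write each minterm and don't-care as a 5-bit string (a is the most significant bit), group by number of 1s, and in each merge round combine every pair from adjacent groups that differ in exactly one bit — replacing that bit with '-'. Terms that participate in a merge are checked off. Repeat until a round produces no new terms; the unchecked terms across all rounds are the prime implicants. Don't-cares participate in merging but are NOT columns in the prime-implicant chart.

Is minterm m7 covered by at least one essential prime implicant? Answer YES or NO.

[col 0] 00000*, 00011*, 00100*, 00101*, 00111*, 01111*, 10000*, 10001*, 10010*, 10011*, 10111*, 11100*, 11110*
[col 1] -0000, -0011*, -0111*, 0-111, 00-00, 00-11*, 001-1, 0010-, 10-11*, 100-0*, 100-1*, 1000-*, 1001-*, 111-0
[col 2] -0-11, 100--
Prime implicants: -0-11, -0000, 0-111, 00-00, 001-1, 0010-, 100--, 111-0
PI chart (minterm → PIs covering it):
  0 | -0000,00-00
  4 | 00-00,0010-
  5 | 001-1,0010-
  7 | -0-11,0-111,001-1
  16 | -0000,100--
  19 | -0-11,100--
  23 | -0-11  (sole → essential)
  28 | 111-0  (sole → essential)
  30 | 111-0  (sole → essential)
Essential prime implicants: -0-11, 111-0

YES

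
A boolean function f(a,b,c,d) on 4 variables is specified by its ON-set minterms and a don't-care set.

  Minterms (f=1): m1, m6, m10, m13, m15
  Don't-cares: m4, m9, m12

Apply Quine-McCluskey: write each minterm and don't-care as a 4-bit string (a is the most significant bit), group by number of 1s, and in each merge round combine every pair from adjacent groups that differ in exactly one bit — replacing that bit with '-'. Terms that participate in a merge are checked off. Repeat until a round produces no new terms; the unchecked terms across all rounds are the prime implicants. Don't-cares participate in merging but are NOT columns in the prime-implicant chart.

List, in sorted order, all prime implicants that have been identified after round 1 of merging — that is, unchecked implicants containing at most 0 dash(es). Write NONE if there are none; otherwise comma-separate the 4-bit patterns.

Round 0: 0001✓ 0100✓ 0110✓ 1001✓ 1010 1100✓ 1101✓ 1111✓
Round 1: -001 -100 01-0 1-01 11-1 110-
PIs = {-001, -100, 01-0, 1-01, 1010, 11-1, 110-}

1010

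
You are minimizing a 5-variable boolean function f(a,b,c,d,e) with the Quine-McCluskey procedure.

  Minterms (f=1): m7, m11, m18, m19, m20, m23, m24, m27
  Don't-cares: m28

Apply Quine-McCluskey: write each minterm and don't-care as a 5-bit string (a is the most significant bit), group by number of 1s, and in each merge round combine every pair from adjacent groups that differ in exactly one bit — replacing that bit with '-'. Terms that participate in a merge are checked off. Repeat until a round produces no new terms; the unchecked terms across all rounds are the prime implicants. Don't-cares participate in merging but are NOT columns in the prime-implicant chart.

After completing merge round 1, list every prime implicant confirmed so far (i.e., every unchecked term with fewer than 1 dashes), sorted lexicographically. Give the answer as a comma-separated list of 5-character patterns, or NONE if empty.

size-2^0 implicants → 00111(✓)  01011(✓)  10010(✓)  10011(✓)  10100(✓)  10111(✓)  11000(✓)  11011(✓)  11100(✓)
size-2^1 implicants → -0111  -1011  1-011  1-100  10-11  1001-  11-00
Unchecked terms (primes): -0111, -1011, 1-011, 1-100, 10-11, 1001-, 11-00

NONE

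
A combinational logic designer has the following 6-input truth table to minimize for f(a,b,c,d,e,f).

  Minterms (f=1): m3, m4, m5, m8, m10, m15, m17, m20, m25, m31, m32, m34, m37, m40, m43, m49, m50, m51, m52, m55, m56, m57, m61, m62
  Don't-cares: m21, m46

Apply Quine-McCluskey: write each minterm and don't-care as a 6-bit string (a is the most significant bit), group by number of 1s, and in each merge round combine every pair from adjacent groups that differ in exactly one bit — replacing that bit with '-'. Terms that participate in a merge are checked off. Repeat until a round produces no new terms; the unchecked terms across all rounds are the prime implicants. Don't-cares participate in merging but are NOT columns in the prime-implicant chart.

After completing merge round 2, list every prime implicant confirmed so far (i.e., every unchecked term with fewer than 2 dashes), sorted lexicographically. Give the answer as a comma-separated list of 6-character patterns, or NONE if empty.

[col 0] 000011, 000100*, 000101*, 001000*, 001010*, 001111*, 010001*, 010100*, 010101*, 011001*, 011111*, 100000*, 100010*, 100101*, 101000*, 101011, 101110*, 110001*, 110010*, 110011*, 110100*, 110111*, 111000*, 111001*, 111101*, 111110*
[col 1] -00101, -01000, -10001*, -10100, -11001*, 0-0100*, 0-0101*, 0-1111, 00010-*, 0010-0, 01-001*, 010-01, 01010-*, 1-0010, 1-1000, 1-1110, 10-000, 1000-0, 11-001*, 110-11, 1100-1, 11001-, 111-01, 11100-
[col 2] -1-001, 0-010-
Prime implicants: -00101, -01000, -1-001, -10100, 0-010-, 0-1111, 000011, 0010-0, 010-01, 1-0010, 1-1000, 1-1110, 10-000, 1000-0, 101011, 110-11, 1100-1, 11001-, 111-01, 11100-

-00101, -01000, -10100, 0-1111, 000011, 0010-0, 010-01, 1-0010, 1-1000, 1-1110, 10-000, 1000-0, 101011, 110-11, 1100-1, 11001-, 111-01, 11100-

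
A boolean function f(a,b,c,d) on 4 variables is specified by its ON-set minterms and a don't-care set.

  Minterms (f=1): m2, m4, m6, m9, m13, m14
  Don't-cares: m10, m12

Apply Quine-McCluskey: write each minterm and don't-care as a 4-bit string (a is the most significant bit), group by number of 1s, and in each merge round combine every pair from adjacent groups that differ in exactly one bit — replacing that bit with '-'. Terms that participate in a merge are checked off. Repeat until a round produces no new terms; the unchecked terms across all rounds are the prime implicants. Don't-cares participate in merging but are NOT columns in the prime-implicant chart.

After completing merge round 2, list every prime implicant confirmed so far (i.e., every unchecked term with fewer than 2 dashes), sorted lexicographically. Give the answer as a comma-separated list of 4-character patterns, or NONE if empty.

size-2^0 implicants → 0010(✓)  0100(✓)  0110(✓)  1001(✓)  1010(✓)  1100(✓)  1101(✓)  1110(✓)
size-2^1 implicants → -010(✓)  -100(✓)  -110(✓)  0-10(✓)  01-0(✓)  1-01  1-10(✓)  11-0(✓)  110-
size-2^2 implicants → --10  -1-0
Unchecked terms (primes): --10, -1-0, 1-01, 110-

1-01, 110-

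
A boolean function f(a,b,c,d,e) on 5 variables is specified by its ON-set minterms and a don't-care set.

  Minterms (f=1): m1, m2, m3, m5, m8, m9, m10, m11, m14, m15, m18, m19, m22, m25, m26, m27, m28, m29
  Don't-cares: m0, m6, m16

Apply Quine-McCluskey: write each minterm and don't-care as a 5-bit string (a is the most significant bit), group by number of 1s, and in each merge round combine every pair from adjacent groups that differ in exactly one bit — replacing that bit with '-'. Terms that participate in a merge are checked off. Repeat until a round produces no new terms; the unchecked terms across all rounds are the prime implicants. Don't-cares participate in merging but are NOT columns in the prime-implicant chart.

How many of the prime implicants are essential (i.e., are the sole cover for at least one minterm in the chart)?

size-2^0 implicants → 00000(✓)  00001(✓)  00010(✓)  00011(✓)  00101(✓)  00110(✓)  01000(✓)  01001(✓)  01010(✓)  01011(✓)  01110(✓)  01111(✓)  10000(✓)  10010(✓)  10011(✓)  10110(✓)  11001(✓)  11010(✓)  11011(✓)  11100(✓)  11101(✓)
size-2^1 implicants → -0000(✓)  -0010(✓)  -0011(✓)  -0110(✓)  -1001(✓)  -1010(✓)  -1011(✓)  0-000(✓)  0-001(✓)  0-010(✓)  0-011(✓)  0-110(✓)  00-01  00-10(✓)  000-0(✓)  000-1(✓)  0000-(✓)  0001-(✓)  01-10(✓)  01-11(✓)  010-0(✓)  010-1(✓)  0100-(✓)  0101-(✓)  0111-(✓)  1-010(✓)  1-011(✓)  10-10(✓)  100-0(✓)  1001-(✓)  11-01  110-1(✓)  1101-(✓)  1110-
size-2^2 implicants → --010(✓)  --011(✓)  -0-10  -00-0  -001-(✓)  -10-1  -101-(✓)  0--10  0-0-0(✓)  0-0-1(✓)  0-00-(✓)  0-01-(✓)  000--(✓)  01-1-  010--(✓)  1-01-(✓)
size-2^3 implicants → --01-  0-0--
Unchecked terms (primes): --01-, -0-10, -00-0, -10-1, 0--10, 0-0--, 00-01, 01-1-, 11-01, 1110-
Minterm coverage:
  m1 ⊆ 0-0--,00-01
  m2 ⊆ --01-,-0-10,-00-0,0--10,0-0--
  m3 ⊆ --01-,0-0--
  m5 ⊆ 00-01 [E]
  m8 ⊆ 0-0-- [E]
  m9 ⊆ -10-1,0-0--
  m10 ⊆ --01-,0--10,0-0--,01-1-
  m11 ⊆ --01-,-10-1,0-0--,01-1-
  m14 ⊆ 0--10,01-1-
  m15 ⊆ 01-1- [E]
  m18 ⊆ --01-,-0-10,-00-0
  m19 ⊆ --01- [E]
  m22 ⊆ -0-10 [E]
  m25 ⊆ -10-1,11-01
  m26 ⊆ --01- [E]
  m27 ⊆ --01-,-10-1
  m28 ⊆ 1110- [E]
  m29 ⊆ 11-01,1110-
E = {--01-, -0-10, 0-0--, 00-01, 01-1-, 1110-}

6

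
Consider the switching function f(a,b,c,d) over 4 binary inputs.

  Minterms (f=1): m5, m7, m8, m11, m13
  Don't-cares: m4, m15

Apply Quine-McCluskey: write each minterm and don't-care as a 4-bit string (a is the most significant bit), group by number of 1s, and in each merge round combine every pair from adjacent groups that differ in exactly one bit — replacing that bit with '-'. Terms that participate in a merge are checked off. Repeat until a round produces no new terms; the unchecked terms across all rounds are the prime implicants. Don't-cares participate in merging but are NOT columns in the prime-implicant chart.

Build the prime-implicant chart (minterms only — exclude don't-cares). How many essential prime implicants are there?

3

Round 0: 0100✓ 0101✓ 0111✓ 1000 1011✓ 1101✓ 1111✓
Round 1: -101✓ -111✓ 01-1✓ 010- 1-11 11-1✓
Round 2: -1-1
PIs = {-1-1, 010-, 1-11, 1000}
Coverage chart:
  m5: -1-1,010-
  m7: -1-1 ←essential
  m8: 1000 ←essential
  m11: 1-11 ←essential
  m13: -1-1 ←essential
Essential: -1-1, 1-11, 1000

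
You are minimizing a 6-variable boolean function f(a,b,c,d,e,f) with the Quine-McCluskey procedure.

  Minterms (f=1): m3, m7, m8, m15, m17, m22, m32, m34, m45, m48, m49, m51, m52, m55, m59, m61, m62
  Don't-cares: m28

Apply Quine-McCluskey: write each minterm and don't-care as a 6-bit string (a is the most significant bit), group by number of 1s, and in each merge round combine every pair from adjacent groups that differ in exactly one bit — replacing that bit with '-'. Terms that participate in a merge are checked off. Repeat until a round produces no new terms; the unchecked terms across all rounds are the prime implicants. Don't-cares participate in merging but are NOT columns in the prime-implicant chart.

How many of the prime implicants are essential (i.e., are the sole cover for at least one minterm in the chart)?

11

[col 0] 000011*, 000111*, 001000, 001111*, 010001*, 010110, 011100, 100000*, 100010*, 101101*, 110000*, 110001*, 110011*, 110100*, 110111*, 111011*, 111101*, 111110
[col 1] -10001, 00-111, 000-11, 1-0000, 1-1101, 1000-0, 11-011, 110-00, 110-11, 1100-1, 11000-
Prime implicants: -10001, 00-111, 000-11, 001000, 010110, 011100, 1-0000, 1-1101, 1000-0, 11-011, 110-00, 110-11, 1100-1, 11000-, 111110
PI chart (minterm → PIs covering it):
  3 | 000-11  (sole → essential)
  7 | 00-111,000-11
  8 | 001000  (sole → essential)
  15 | 00-111  (sole → essential)
  17 | -10001  (sole → essential)
  22 | 010110  (sole → essential)
  32 | 1-0000,1000-0
  34 | 1000-0  (sole → essential)
  45 | 1-1101  (sole → essential)
  48 | 1-0000,110-00,11000-
  49 | -10001,1100-1,11000-
  51 | 11-011,110-11,1100-1
  52 | 110-00  (sole → essential)
  55 | 110-11  (sole → essential)
  59 | 11-011  (sole → essential)
  61 | 1-1101  (sole → essential)
  62 | 111110  (sole → essential)
Essential prime implicants: -10001, 00-111, 000-11, 001000, 010110, 1-1101, 1000-0, 11-011, 110-00, 110-11, 111110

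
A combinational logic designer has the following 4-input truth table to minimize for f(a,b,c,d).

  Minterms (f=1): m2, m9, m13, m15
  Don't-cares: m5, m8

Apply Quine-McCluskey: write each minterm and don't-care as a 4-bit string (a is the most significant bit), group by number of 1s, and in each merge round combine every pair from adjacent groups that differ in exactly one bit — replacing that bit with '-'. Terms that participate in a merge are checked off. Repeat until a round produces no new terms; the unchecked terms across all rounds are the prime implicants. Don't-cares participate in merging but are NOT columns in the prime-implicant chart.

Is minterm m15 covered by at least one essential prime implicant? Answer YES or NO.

size-2^0 implicants → 0010  0101(✓)  1000(✓)  1001(✓)  1101(✓)  1111(✓)
size-2^1 implicants → -101  1-01  100-  11-1
Unchecked terms (primes): -101, 0010, 1-01, 100-, 11-1
Minterm coverage:
  m2 ⊆ 0010 [E]
  m9 ⊆ 1-01,100-
  m13 ⊆ -101,1-01,11-1
  m15 ⊆ 11-1 [E]
E = {0010, 11-1}

YES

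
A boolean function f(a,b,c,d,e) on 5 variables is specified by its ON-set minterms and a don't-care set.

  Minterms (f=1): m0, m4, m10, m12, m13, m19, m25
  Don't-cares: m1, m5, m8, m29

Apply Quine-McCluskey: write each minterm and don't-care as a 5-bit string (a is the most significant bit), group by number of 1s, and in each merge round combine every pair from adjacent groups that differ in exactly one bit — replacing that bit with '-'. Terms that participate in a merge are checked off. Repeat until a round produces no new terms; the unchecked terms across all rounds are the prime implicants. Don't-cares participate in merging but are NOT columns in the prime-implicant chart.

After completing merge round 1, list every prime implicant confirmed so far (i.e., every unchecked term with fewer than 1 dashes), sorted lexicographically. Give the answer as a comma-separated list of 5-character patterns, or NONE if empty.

10011

size-2^0 implicants → 00000(✓)  00001(✓)  00100(✓)  00101(✓)  01000(✓)  01010(✓)  01100(✓)  01101(✓)  10011  11001(✓)  11101(✓)
size-2^1 implicants → -1101  0-000(✓)  0-100(✓)  0-101(✓)  00-00(✓)  00-01(✓)  0000-(✓)  0010-(✓)  01-00(✓)  010-0  0110-(✓)  11-01
size-2^2 implicants → 0--00  0-10-  00-0-
Unchecked terms (primes): -1101, 0--00, 0-10-, 00-0-, 010-0, 10011, 11-01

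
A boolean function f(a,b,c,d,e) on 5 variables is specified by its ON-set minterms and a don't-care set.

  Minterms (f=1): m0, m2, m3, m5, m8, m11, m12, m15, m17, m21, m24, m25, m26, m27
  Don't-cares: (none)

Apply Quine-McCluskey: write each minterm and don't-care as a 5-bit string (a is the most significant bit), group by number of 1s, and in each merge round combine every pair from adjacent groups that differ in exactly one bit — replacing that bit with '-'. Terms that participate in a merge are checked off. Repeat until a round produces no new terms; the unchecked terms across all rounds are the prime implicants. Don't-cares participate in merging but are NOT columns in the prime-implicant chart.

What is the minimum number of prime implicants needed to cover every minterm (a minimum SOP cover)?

[col 0] 00000*, 00010*, 00011*, 00101*, 01000*, 01011*, 01100*, 01111*, 10001*, 10101*, 11000*, 11001*, 11010*, 11011*
[col 1] -0101, -1000, -1011, 0-000, 0-011, 000-0, 0001-, 01-00, 01-11, 1-001, 10-01, 110-0*, 110-1*, 1100-*, 1101-*
[col 2] 110--
Prime implicants: -0101, -1000, -1011, 0-000, 0-011, 000-0, 0001-, 01-00, 01-11, 1-001, 10-01, 110--
PI chart (minterm → PIs covering it):
  0 | 0-000,000-0
  2 | 000-0,0001-
  3 | 0-011,0001-
  5 | -0101  (sole → essential)
  8 | -1000,0-000,01-00
  11 | -1011,0-011,01-11
  12 | 01-00  (sole → essential)
  15 | 01-11  (sole → essential)
  17 | 1-001,10-01
  21 | -0101,10-01
  24 | -1000,110--
  25 | 1-001,110--
  26 | 110--  (sole → essential)
  27 | -1011,110--
Essential prime implicants: -0101, 01-00, 01-11, 110--
Petrick residual → 0-000, 0001-, 1-001
Minimum SOP uses 7 PIs: b'cd'e + a'c'd'e' + a'b'c'd + a'bd'e' + a'bde + ac'd'e + abc'

7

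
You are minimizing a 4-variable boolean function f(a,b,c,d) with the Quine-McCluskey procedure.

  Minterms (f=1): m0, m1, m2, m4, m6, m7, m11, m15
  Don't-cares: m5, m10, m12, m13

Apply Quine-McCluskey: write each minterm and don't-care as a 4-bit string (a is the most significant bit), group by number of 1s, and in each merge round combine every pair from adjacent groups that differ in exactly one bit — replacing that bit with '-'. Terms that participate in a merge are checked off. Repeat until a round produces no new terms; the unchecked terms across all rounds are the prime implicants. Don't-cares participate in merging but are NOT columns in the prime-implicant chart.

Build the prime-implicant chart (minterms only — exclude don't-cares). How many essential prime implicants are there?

[col 0] 0000*, 0001*, 0010*, 0100*, 0101*, 0110*, 0111*, 1010*, 1011*, 1100*, 1101*, 1111*
[col 1] -010, -100*, -101*, -111*, 0-00*, 0-01*, 0-10*, 00-0*, 000-*, 01-0*, 01-1*, 010-*, 011-*, 1-11, 101-, 11-1*, 110-*
[col 2] -1-1, -10-, 0--0, 0-0-, 01--
Prime implicants: -010, -1-1, -10-, 0--0, 0-0-, 01--, 1-11, 101-
PI chart (minterm → PIs covering it):
  0 | 0--0,0-0-
  1 | 0-0-  (sole → essential)
  2 | -010,0--0
  4 | -10-,0--0,0-0-,01--
  6 | 0--0,01--
  7 | -1-1,01--
  11 | 1-11,101-
  15 | -1-1,1-11
Essential prime implicants: 0-0-

1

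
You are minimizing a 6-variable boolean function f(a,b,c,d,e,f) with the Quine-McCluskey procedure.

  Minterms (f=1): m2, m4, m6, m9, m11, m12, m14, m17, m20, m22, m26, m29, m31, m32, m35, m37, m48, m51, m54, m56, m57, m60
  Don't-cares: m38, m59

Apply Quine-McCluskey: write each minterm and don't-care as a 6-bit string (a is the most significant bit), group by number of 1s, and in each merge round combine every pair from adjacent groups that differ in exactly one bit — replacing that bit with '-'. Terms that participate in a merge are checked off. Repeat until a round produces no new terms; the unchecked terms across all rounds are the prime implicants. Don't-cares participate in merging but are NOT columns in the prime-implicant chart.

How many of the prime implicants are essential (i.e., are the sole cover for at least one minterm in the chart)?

size-2^0 implicants → 000010(✓)  000100(✓)  000110(✓)  001001(✓)  001011(✓)  001100(✓)  001110(✓)  010001  010100(✓)  010110(✓)  011010  011101(✓)  011111(✓)  100000(✓)  100011(✓)  100101  100110(✓)  110000(✓)  110011(✓)  110110(✓)  111000(✓)  111001(✓)  111011(✓)  111100(✓)
size-2^1 implicants → -00110(✓)  -10110(✓)  0-0100(✓)  0-0110(✓)  00-100(✓)  00-110(✓)  000-10  0001-0(✓)  0010-1  0011-0(✓)  0101-0(✓)  0111-1  1-0000  1-0011  1-0110(✓)  11-000  11-011  111-00  1110-1  11100-
size-2^2 implicants → --0110  0-01-0  00-1-0
Unchecked terms (primes): --0110, 0-01-0, 00-1-0, 000-10, 0010-1, 010001, 011010, 0111-1, 1-0000, 1-0011, 100101, 11-000, 11-011, 111-00, 1110-1, 11100-
Minterm coverage:
  m2 ⊆ 000-10 [E]
  m4 ⊆ 0-01-0,00-1-0
  m6 ⊆ --0110,0-01-0,00-1-0,000-10
  m9 ⊆ 0010-1 [E]
  m11 ⊆ 0010-1 [E]
  m12 ⊆ 00-1-0 [E]
  m14 ⊆ 00-1-0 [E]
  m17 ⊆ 010001 [E]
  m20 ⊆ 0-01-0 [E]
  m22 ⊆ --0110,0-01-0
  m26 ⊆ 011010 [E]
  m29 ⊆ 0111-1 [E]
  m31 ⊆ 0111-1 [E]
  m32 ⊆ 1-0000 [E]
  m35 ⊆ 1-0011 [E]
  m37 ⊆ 100101 [E]
  m48 ⊆ 1-0000,11-000
  m51 ⊆ 1-0011,11-011
  m54 ⊆ --0110 [E]
  m56 ⊆ 11-000,111-00,11100-
  m57 ⊆ 1110-1,11100-
  m60 ⊆ 111-00 [E]
E = {--0110, 0-01-0, 00-1-0, 000-10, 0010-1, 010001, 011010, 0111-1, 1-0000, 1-0011, 100101, 111-00}

12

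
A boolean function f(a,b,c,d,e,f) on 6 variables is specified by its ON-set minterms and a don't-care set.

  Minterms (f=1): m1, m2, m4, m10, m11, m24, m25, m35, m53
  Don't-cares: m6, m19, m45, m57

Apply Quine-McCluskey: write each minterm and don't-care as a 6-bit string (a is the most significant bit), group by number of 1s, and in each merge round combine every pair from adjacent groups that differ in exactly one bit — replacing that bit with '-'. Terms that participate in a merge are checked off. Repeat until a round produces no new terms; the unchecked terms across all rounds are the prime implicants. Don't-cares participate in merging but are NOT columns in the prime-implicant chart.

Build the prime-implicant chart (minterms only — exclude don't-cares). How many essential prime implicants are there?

6

size-2^0 implicants → 000001  000010(✓)  000100(✓)  000110(✓)  001010(✓)  001011(✓)  010011  011000(✓)  011001(✓)  100011  101101  110101  111001(✓)
size-2^1 implicants → -11001  00-010  000-10  0001-0  00101-  01100-
Unchecked terms (primes): -11001, 00-010, 000-10, 000001, 0001-0, 00101-, 010011, 01100-, 100011, 101101, 110101
Minterm coverage:
  m1 ⊆ 000001 [E]
  m2 ⊆ 00-010,000-10
  m4 ⊆ 0001-0 [E]
  m10 ⊆ 00-010,00101-
  m11 ⊆ 00101- [E]
  m24 ⊆ 01100- [E]
  m25 ⊆ -11001,01100-
  m35 ⊆ 100011 [E]
  m53 ⊆ 110101 [E]
E = {000001, 0001-0, 00101-, 01100-, 100011, 110101}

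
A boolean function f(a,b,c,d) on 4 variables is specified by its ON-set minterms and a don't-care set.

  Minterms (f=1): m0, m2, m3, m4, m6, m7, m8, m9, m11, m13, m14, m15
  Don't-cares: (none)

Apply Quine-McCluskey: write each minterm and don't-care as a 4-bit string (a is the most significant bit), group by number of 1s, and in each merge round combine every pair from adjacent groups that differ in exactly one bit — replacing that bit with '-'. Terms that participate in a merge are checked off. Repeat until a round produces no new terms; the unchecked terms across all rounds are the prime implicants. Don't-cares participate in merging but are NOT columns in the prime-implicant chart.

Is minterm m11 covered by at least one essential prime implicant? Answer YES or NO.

Round 0: 0000✓ 0010✓ 0011✓ 0100✓ 0110✓ 0111✓ 1000✓ 1001✓ 1011✓ 1101✓ 1110✓ 1111✓
Round 1: -000 -011✓ -110✓ -111✓ 0-00✓ 0-10✓ 0-11✓ 00-0✓ 001-✓ 01-0✓ 011-✓ 1-01✓ 1-11✓ 10-1✓ 100- 11-1✓ 111-✓
Round 2: --11 -11- 0--0 0-1- 1--1
PIs = {--11, -000, -11-, 0--0, 0-1-, 1--1, 100-}
Coverage chart:
  m0: -000,0--0
  m2: 0--0,0-1-
  m3: --11,0-1-
  m4: 0--0 ←essential
  m6: -11-,0--0,0-1-
  m7: --11,-11-,0-1-
  m8: -000,100-
  m9: 1--1,100-
  m11: --11,1--1
  m13: 1--1 ←essential
  m14: -11- ←essential
  m15: --11,-11-,1--1
Essential: -11-, 0--0, 1--1

YES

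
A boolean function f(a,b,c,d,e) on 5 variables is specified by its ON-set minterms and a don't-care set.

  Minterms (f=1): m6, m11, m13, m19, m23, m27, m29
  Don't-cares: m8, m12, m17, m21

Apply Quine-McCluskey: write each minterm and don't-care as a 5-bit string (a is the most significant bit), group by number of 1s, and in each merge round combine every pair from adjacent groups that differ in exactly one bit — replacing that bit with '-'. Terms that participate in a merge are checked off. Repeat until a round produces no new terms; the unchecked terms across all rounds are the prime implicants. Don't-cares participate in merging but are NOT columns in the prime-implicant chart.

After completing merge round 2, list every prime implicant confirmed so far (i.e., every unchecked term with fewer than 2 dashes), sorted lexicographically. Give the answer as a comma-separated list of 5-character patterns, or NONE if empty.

-1011, -1101, 00110, 01-00, 0110-, 1-011, 1-101

[col 0] 00110, 01000*, 01011*, 01100*, 01101*, 10001*, 10011*, 10101*, 10111*, 11011*, 11101*
[col 1] -1011, -1101, 01-00, 0110-, 1-011, 1-101, 10-01*, 10-11*, 100-1*, 101-1*
[col 2] 10--1
Prime implicants: -1011, -1101, 00110, 01-00, 0110-, 1-011, 1-101, 10--1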